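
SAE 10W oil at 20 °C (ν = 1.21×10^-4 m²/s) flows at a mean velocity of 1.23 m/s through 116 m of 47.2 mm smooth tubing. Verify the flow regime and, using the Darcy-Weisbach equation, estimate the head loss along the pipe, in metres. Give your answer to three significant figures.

h_f ≈ 25.3 m

Re = VD/ν = 1.23·0.04720/1.21×10^-4 = 480 → laminar (Re < 2300)
f = 64/Re = 0.1334
h_f = f(L/D)V²/(2g) = 0.1334·(116/0.04720)·1.23²/(2·9.81) = 25.28 m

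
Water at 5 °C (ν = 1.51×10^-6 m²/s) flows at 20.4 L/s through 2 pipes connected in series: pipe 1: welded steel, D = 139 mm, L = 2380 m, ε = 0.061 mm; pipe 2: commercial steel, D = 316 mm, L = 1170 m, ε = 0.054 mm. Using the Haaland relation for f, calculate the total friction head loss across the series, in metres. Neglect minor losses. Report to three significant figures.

H ≈ 30.7 m

Pipe 1: V = 1.344 m/s, Re = 1.24×10^5, ε/D = 4.39×10^-4, f = 0.01927, h_1 = f(L/D)V²/2g = 30.40 m
Pipe 2: V = 0.2601 m/s, Re = 5.44×10^4, ε/D = 1.71×10^-4, f = 0.02085, h_2 = f(L/D)V²/2g = 0.2663 m
Series → Q common, losses add: H = Σh = 30.67 m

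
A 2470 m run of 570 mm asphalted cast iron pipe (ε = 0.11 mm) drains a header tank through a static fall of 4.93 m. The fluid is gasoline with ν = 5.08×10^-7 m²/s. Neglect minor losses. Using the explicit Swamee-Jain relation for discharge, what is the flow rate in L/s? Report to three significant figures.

Q ≈ 318 L/s

Swamee-Jain (Type II): Q = -0.965·√(gD⁵h_f/L)·ln[ε/(3.7D) + √(3.17ν²L/(gD³h_f))]
√(gD⁵h_f/L) = √(9.81·0.570⁵·4.93/2470) = 0.03432
ε/(3.7D) = 5.22×10^-5; √(3.17ν²L/(gD³h_f)) = 1.50×10^-5
Q = -0.965·0.03432·ln(6.718×10^-5) = 0.3182 m³/s
Check: V = 1.25 m/s, Re = 1.40×10^6, f = 0.01444, h_f = 4.96 m ≈ 4.93 m ✓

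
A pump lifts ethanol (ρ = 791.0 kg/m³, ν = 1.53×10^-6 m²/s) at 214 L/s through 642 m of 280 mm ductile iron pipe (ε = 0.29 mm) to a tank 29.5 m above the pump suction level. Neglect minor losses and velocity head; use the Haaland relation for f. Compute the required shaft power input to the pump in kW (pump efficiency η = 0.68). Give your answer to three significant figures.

V = 4Q/(πD²) = 3.475 m/s; Re = 6.36×10^5; ε/D = 0.00104; f = 0.02025
h_f = f(L/D)V²/2g = 28.58 m
Total head H = z + h_f = 29.5 + 28.58 = 58.08 m
P_hyd = ρgQH = 791.0·9.81·0.214·58.08 = 96.45 kW
P_shaft = P_hyd/η = 96.45/0.68 = 141.8 kW

P_shaft ≈ 142 kW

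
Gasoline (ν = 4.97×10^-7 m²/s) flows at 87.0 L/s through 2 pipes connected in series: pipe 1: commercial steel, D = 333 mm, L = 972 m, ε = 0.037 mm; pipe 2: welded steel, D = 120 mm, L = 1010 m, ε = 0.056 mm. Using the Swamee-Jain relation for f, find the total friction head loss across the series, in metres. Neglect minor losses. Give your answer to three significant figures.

Pipe 1: V = 0.9989 m/s, Re = 6.69×10^5, ε/D = 1.11×10^-4, f = 0.01416, h_1 = f(L/D)V²/2g = 2.102 m
Pipe 2: V = 7.692 m/s, Re = 1.86×10^6, ε/D = 4.67×10^-4, f = 0.01681, h_2 = f(L/D)V²/2g = 426.7 m
Series → Q common, losses add: H = Σh = 428.8 m

H ≈ 429 m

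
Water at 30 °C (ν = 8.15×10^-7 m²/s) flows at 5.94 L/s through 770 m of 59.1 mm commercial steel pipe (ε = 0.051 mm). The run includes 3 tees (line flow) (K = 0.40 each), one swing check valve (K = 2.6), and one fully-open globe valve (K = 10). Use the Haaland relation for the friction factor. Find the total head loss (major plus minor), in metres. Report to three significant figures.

V = 4Q/(πD²) = 2.165 m/s; V²/2g = 0.2390 m
Re = 1.57×10^5, ε/D = 8.63×10^-4 → f = 0.02068 (Haaland)
Major: h_f = f(L/D)·V²/2g = 0.02068·13029·0.2390 = 64.37 m
Minor: ΣK = 13.8; h_m = ΣK·V²/2g = 3.298 m
Total H_L = 64.37 + 3.298 = 67.67 m

H_L ≈ 67.7 m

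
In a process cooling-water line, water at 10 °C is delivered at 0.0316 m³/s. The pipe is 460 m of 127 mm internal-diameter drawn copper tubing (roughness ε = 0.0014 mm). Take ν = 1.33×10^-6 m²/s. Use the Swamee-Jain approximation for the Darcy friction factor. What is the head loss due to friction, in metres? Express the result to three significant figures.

V = 4Q/(πD²) = 4·0.0316/(π·0.127²) = 2.495 m/s
Re = VD/ν = 2.495·0.127/1.33×10^-6 = 2.38×10^5 → turbulent
ε/D = 0.0014/127 = 1.10×10^-5
Swamee-Jain: f = 0.01513
h_f = f(L/D)V²/(2g) = 0.01513·(460/0.127)·2.495²/(2·9.81) = 17.38 m

h_f ≈ 17.4 m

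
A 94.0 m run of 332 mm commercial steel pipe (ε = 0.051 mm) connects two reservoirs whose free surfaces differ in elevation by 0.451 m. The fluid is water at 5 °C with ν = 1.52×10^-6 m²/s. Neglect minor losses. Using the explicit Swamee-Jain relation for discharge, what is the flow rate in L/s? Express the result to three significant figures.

Swamee-Jain (Type II): Q = -0.965·√(gD⁵h_f/L)·ln[ε/(3.7D) + √(3.17ν²L/(gD³h_f))]
√(gD⁵h_f/L) = √(9.81·0.332⁵·0.451/94.0) = 0.01378
ε/(3.7D) = 4.15×10^-5; √(3.17ν²L/(gD³h_f)) = 6.52×10^-5
Q = -0.965·0.01378·ln(1.067×10^-4) = 0.1216 m³/s
Check: V = 1.40 m/s, Re = 3.07×10^5, f = 0.01588, h_f = 0.452 m ≈ 0.451 m ✓

Q ≈ 122 L/s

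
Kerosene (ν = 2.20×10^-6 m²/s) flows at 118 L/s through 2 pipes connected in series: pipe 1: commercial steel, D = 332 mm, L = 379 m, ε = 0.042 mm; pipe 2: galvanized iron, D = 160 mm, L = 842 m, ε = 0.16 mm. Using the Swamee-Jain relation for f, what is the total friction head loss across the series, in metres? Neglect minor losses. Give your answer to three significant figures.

Pipe 1: V = 1.363 m/s, Re = 2.06×10^5, ε/D = 1.27×10^-4, f = 0.01653, h_1 = f(L/D)V²/2g = 1.787 m
Pipe 2: V = 5.869 m/s, Re = 4.27×10^5, ε/D = 0.00100, f = 0.02046, h_2 = f(L/D)V²/2g = 189.0 m
Series → Q common, losses add: H = Σh = 190.8 m

H ≈ 191 m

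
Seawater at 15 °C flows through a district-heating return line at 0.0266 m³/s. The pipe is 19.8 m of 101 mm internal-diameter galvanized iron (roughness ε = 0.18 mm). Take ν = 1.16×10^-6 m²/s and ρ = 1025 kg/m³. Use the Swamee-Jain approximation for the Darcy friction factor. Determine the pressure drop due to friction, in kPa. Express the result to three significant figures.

Δp ≈ 26.1 kPa

V = 4Q/(πD²) = 4·0.0266/(π·0.101²) = 3.320 m/s
Re = VD/ν = 3.320·0.101/1.16×10^-6 = 2.89×10^5 → turbulent
ε/D = 0.18/101 = 0.00178
Swamee-Jain: f = 0.02355
h_f = f(L/D)V²/(2g) = 0.02355·(19.8/0.101)·3.320²/(2·9.81) = 2.593 m
Δp = ρg·h_f = 1025·9.81·2.593 = 26.08 kPa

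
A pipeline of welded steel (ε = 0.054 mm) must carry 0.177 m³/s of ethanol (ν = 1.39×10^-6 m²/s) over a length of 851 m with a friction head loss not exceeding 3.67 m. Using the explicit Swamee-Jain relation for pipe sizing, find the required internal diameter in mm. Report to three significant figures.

Swamee-Jain (Type III): D = 0.66·[ε^1.25·(LQ²/(gh_f))^4.75 + ν·Q^9.4·(L/(gh_f))^5.2]^0.04
LQ²/(gh_f) = 0.7405; L/(gh_f) = 23.64
Term 1 = ε^1.25·(…)^4.75 = 1.11×10^-6; Term 2 = ν·Q^9.4·(…)^5.2 = 1.65×10^-6
D = 0.66·(1.11×10^-6 + 1.65×10^-6)^0.04 = 0.3955 m = 396 mm
Check: V = 1.44 m/s, Re = 4.10×10^5, f = 0.01520, h_f = 3.46 m ≈ 3.67 m ✓

D ≈ 396 mm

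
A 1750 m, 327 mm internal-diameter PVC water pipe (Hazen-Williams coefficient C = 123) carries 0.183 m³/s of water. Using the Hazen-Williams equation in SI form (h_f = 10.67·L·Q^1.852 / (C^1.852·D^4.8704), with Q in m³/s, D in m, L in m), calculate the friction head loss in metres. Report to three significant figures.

h_f = 10.67·1750·0.183^1.852 / (123^1.852·0.327^4.8704) = 25.07 m

h_f ≈ 25.1 m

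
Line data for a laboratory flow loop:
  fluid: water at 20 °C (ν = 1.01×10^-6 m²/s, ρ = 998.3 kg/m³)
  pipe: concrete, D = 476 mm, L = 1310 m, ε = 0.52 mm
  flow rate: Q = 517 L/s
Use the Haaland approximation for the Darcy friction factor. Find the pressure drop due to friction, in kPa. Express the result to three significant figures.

Δp ≈ 235 kPa

V = 4Q/(πD²) = 4·0.517/(π·0.476²) = 2.905 m/s
Re = VD/ν = 2.905·0.476/1.01×10^-6 = 1.37×10^6 → turbulent
ε/D = 0.52/476 = 0.00109
Haaland: f = 0.02029
h_f = f(L/D)V²/(2g) = 0.02029·(1310/0.476)·2.905²/(2·9.81) = 24.02 m
Δp = ρg·h_f = 998.3·9.81·24.02 = 235.2 kPa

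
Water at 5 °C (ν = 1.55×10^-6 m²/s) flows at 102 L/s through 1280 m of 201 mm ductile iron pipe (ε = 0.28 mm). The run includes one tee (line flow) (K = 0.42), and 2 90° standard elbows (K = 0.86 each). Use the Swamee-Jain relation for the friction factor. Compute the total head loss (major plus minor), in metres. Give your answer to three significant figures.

V = 4Q/(πD²) = 3.215 m/s; V²/2g = 0.5267 m
Re = 4.17×10^5, ε/D = 0.00139 → f = 0.02201 (Swamee-Jain)
Major: h_f = f(L/D)·V²/2g = 0.02201·6368·0.5267 = 73.84 m
Minor: ΣK = 2.14; h_m = ΣK·V²/2g = 1.127 m
Total H_L = 73.84 + 1.127 = 74.96 m

H_L ≈ 75.0 m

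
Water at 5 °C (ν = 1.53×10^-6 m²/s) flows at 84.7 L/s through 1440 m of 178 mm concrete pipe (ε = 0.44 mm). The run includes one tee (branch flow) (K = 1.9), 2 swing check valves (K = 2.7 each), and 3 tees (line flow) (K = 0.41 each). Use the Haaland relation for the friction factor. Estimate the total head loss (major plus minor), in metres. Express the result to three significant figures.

V = 4Q/(πD²) = 3.404 m/s; V²/2g = 0.5905 m
Re = 3.96×10^5, ε/D = 0.00247 → f = 0.02520 (Haaland)
Major: h_f = f(L/D)·V²/2g = 0.02520·8090·0.5905 = 120.4 m
Minor: ΣK = 8.53; h_m = ΣK·V²/2g = 5.037 m
Total H_L = 120.4 + 5.037 = 125.4 m

H_L ≈ 125 m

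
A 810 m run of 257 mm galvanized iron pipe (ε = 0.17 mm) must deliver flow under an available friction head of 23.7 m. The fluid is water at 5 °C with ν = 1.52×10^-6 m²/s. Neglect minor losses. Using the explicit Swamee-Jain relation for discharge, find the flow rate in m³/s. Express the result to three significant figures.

Q ≈ 0.146 m³/s

Swamee-Jain (Type II): Q = -0.965·√(gD⁵h_f/L)·ln[ε/(3.7D) + √(3.17ν²L/(gD³h_f))]
√(gD⁵h_f/L) = √(9.81·0.257⁵·23.7/810) = 0.01794
ε/(3.7D) = 1.79×10^-4; √(3.17ν²L/(gD³h_f)) = 3.88×10^-5
Q = -0.965·0.01794·ln(2.175×10^-4) = 0.1460 m³/s
Check: V = 2.81 m/s, Re = 4.76×10^5, f = 0.01876, h_f = 23.9 m ≈ 23.7 m ✓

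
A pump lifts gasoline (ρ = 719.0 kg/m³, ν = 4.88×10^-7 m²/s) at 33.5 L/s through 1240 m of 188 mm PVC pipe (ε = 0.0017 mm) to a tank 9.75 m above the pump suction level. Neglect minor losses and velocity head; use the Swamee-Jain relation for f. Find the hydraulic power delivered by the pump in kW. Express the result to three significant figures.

V = 4Q/(πD²) = 1.207 m/s; Re = 4.65×10^5; ε/D = 9.04×10^-6; f = 0.01340
h_f = f(L/D)V²/2g = 6.562 m
Total head H = z + h_f = 9.75 + 6.562 = 16.31 m
P_hyd = ρgQH = 719.0·9.81·0.0335·16.31 = 3.854 kW

P_hyd ≈ 3.85 kW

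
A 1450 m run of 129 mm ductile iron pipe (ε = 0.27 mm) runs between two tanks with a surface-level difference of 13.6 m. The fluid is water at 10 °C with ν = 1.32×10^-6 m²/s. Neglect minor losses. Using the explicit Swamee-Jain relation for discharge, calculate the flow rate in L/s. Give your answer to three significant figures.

Swamee-Jain (Type II): Q = -0.965·√(gD⁵h_f/L)·ln[ε/(3.7D) + √(3.17ν²L/(gD³h_f))]
√(gD⁵h_f/L) = √(9.81·0.129⁵·13.6/1450) = 0.001813
ε/(3.7D) = 5.66×10^-4; √(3.17ν²L/(gD³h_f)) = 1.67×10^-4
Q = -0.965·0.001813·ln(7.329×10^-4) = 0.01263 m³/s
Check: V = 0.966 m/s, Re = 9.44×10^4, f = 0.02567, h_f = 13.7 m ≈ 13.6 m ✓

Q ≈ 12.6 L/s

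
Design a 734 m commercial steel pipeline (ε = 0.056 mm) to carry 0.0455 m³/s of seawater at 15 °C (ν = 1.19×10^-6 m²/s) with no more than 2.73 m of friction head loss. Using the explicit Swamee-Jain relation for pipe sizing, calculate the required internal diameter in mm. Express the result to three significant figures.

Swamee-Jain (Type III): D = 0.66·[ε^1.25·(LQ²/(gh_f))^4.75 + ν·Q^9.4·(L/(gh_f))^5.2]^0.04
LQ²/(gh_f) = 0.05674; L/(gh_f) = 27.41
Term 1 = ε^1.25·(…)^4.75 = 5.84×10^-12; Term 2 = ν·Q^9.4·(…)^5.2 = 8.66×10^-12
D = 0.66·(5.84×10^-12 + 8.66×10^-12)^0.04 = 0.2432 m = 243 mm
Check: V = 0.979 m/s, Re = 2.00×10^5, f = 0.01734, h_f = 2.56 m ≈ 2.73 m ✓

D ≈ 243 mm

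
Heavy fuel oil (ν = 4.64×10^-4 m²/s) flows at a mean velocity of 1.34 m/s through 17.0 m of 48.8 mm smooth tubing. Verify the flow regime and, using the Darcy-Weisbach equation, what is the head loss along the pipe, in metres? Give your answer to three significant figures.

Re = VD/ν = 1.34·0.04880/4.64×10^-4 = 141 → laminar (Re < 2300)
f = 64/Re = 0.4541
h_f = f(L/D)V²/(2g) = 0.4541·(17.0/0.04880)·1.34²/(2·9.81) = 14.48 m

h_f ≈ 14.5 m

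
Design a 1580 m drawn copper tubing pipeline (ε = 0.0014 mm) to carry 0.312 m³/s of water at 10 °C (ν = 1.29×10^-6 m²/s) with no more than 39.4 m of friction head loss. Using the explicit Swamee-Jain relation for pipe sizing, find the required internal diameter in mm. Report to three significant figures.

Swamee-Jain (Type III): D = 0.66·[ε^1.25·(LQ²/(gh_f))^4.75 + ν·Q^9.4·(L/(gh_f))^5.2]^0.04
LQ²/(gh_f) = 0.3979; L/(gh_f) = 4.088
Term 1 = ε^1.25·(…)^4.75 = 6.05×10^-10; Term 2 = ν·Q^9.4·(…)^5.2 = 3.43×10^-8
D = 0.66·(6.05×10^-10 + 3.43×10^-8)^0.04 = 0.3321 m = 332 mm
Check: V = 3.60 m/s, Re = 9.27×10^5, f = 0.01186, h_f = 37.3 m ≈ 39.4 m ✓

D ≈ 332 mm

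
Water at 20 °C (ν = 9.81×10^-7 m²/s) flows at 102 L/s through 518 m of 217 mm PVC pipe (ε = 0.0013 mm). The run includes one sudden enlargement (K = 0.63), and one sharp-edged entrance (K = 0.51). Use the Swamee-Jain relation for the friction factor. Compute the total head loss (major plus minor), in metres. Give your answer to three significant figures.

H_L ≈ 12.2 m

V = 4Q/(πD²) = 2.758 m/s; V²/2g = 0.3877 m
Re = 6.10×10^5, ε/D = 5.99×10^-6 → f = 0.01275 (Swamee-Jain)
Major: h_f = f(L/D)·V²/2g = 0.01275·2387·0.3877 = 11.80 m
Minor: ΣK = 1.14; h_m = ΣK·V²/2g = 0.4420 m
Total H_L = 11.80 + 0.4420 = 12.24 m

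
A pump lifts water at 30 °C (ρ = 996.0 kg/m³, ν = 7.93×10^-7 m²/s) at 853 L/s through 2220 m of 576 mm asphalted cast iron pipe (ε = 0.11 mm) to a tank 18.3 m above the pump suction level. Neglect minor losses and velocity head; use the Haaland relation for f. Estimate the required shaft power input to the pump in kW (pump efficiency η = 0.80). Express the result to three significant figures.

V = 4Q/(πD²) = 3.274 m/s; Re = 2.38×10^6; ε/D = 1.91×10^-4; f = 0.01402
h_f = f(L/D)V²/2g = 29.51 m
Total head H = z + h_f = 18.3 + 29.51 = 47.81 m
P_hyd = ρgQH = 996.0·9.81·0.853·47.81 = 398.5 kW
P_shaft = P_hyd/η = 398.5/0.80 = 498.1 kW

P_shaft ≈ 498 kW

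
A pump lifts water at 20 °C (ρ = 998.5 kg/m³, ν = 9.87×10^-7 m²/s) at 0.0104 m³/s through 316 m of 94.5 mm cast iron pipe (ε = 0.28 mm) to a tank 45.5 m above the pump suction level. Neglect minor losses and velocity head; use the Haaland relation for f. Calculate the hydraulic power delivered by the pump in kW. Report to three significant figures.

P_hyd ≈ 5.66 kW

V = 4Q/(πD²) = 1.483 m/s; Re = 1.42×10^5; ε/D = 0.00296; f = 0.02697
h_f = f(L/D)V²/2g = 10.11 m
Total head H = z + h_f = 45.5 + 10.11 = 55.61 m
P_hyd = ρgQH = 998.5·9.81·0.0104·55.61 = 5.665 kW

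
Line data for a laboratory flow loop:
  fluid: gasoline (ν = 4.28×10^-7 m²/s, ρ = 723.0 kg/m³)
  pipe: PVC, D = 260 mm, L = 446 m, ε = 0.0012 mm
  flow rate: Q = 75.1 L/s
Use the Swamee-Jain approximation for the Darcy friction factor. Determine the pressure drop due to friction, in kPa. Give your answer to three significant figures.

Δp ≈ 14.9 kPa

V = 4Q/(πD²) = 4·0.0751/(π·0.260²) = 1.415 m/s
Re = VD/ν = 1.415·0.260/4.28×10^-7 = 8.59×10^5 → turbulent
ε/D = 0.0012/260 = 4.62×10^-6
Swamee-Jain: f = 0.01201
h_f = f(L/D)V²/(2g) = 0.01201·(446/0.260)·1.415²/(2·9.81) = 2.102 m
Δp = ρg·h_f = 723.0·9.81·2.102 = 14.91 kPa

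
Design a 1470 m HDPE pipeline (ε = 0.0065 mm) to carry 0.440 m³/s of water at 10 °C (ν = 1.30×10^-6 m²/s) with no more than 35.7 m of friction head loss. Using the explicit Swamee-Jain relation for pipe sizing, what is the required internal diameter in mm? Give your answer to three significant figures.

D ≈ 382 mm

Swamee-Jain (Type III): D = 0.66·[ε^1.25·(LQ²/(gh_f))^4.75 + ν·Q^9.4·(L/(gh_f))^5.2]^0.04
LQ²/(gh_f) = 0.8126; L/(gh_f) = 4.197
Term 1 = ε^1.25·(…)^4.75 = 1.22×10^-7; Term 2 = ν·Q^9.4·(…)^5.2 = 1.00×10^-6
D = 0.66·(1.22×10^-7 + 1.00×10^-6)^0.04 = 0.3816 m = 382 mm
Check: V = 3.85 m/s, Re = 1.13×10^6, f = 0.01181, h_f = 34.3 m ≈ 35.7 m ✓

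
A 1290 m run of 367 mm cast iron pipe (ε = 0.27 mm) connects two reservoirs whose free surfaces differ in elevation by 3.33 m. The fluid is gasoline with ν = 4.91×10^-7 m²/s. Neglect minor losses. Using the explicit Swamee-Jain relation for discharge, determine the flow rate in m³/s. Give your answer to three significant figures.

Swamee-Jain (Type II): Q = -0.965·√(gD⁵h_f/L)·ln[ε/(3.7D) + √(3.17ν²L/(gD³h_f))]
√(gD⁵h_f/L) = √(9.81·0.367⁵·3.33/1290) = 0.01298
ε/(3.7D) = 1.99×10^-4; √(3.17ν²L/(gD³h_f)) = 2.47×10^-5
Q = -0.965·0.01298·ln(2.235×10^-4) = 0.1053 m³/s
Check: V = 0.996 m/s, Re = 7.44×10^5, f = 0.01886, h_f = 3.35 m ≈ 3.33 m ✓

Q ≈ 0.105 m³/s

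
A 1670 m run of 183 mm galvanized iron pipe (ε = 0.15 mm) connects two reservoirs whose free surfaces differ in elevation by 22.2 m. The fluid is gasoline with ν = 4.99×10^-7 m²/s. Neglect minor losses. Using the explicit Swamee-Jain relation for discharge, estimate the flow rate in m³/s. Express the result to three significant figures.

Swamee-Jain (Type II): Q = -0.965·√(gD⁵h_f/L)·ln[ε/(3.7D) + √(3.17ν²L/(gD³h_f))]
√(gD⁵h_f/L) = √(9.81·0.183⁵·22.2/1670) = 0.005173
ε/(3.7D) = 2.22×10^-4; √(3.17ν²L/(gD³h_f)) = 3.14×10^-5
Q = -0.965·0.005173·ln(2.530×10^-4) = 0.04135 m³/s
Check: V = 1.57 m/s, Re = 5.77×10^5, f = 0.01943, h_f = 22.3 m ≈ 22.2 m ✓

Q ≈ 0.0413 m³/s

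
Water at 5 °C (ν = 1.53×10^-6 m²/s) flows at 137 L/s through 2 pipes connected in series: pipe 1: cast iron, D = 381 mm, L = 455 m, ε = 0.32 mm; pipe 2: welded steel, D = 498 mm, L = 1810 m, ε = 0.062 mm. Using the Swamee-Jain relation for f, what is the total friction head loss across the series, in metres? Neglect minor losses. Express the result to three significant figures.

Pipe 1: V = 1.202 m/s, Re = 2.99×10^5, ε/D = 8.40×10^-4, f = 0.02006, h_1 = f(L/D)V²/2g = 1.763 m
Pipe 2: V = 0.7034 m/s, Re = 2.29×10^5, ε/D = 1.24×10^-4, f = 0.01626, h_2 = f(L/D)V²/2g = 1.490 m
Series → Q common, losses add: H = Σh = 3.252 m

H ≈ 3.25 m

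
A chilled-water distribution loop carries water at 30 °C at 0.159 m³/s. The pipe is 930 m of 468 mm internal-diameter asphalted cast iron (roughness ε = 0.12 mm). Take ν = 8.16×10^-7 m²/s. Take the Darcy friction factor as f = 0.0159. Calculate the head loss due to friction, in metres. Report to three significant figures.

h_f ≈ 1.38 m

V = 4Q/(πD²) = 4·0.159/(π·0.468²) = 0.9243 m/s
h_f = f(L/D)V²/(2g) = 0.01590·(930/0.468)·0.9243²/(2·9.81) = 1.376 m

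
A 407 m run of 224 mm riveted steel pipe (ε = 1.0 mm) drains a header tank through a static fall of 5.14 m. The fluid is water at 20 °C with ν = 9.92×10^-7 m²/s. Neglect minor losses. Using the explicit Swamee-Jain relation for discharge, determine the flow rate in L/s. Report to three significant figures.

Q ≈ 53.9 L/s

Swamee-Jain (Type II): Q = -0.965·√(gD⁵h_f/L)·ln[ε/(3.7D) + √(3.17ν²L/(gD³h_f))]
√(gD⁵h_f/L) = √(9.81·0.224⁵·5.14/407) = 0.008359
ε/(3.7D) = 0.00121; √(3.17ν²L/(gD³h_f)) = 4.73×10^-5
Q = -0.965·0.008359·ln(0.001254) = 0.05389 m³/s
Check: V = 1.37 m/s, Re = 3.09×10^5, f = 0.02982, h_f = 5.17 m ≈ 5.14 m ✓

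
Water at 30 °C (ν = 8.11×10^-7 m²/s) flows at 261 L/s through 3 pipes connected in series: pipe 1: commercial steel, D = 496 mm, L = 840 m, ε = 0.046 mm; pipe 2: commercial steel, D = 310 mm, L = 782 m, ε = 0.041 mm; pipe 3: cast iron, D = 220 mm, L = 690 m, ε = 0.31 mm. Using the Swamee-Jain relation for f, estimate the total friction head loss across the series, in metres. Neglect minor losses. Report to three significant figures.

H ≈ 186 m

Pipe 1: V = 1.351 m/s, Re = 8.26×10^5, ε/D = 9.27×10^-5, f = 0.01363, h_1 = f(L/D)V²/2g = 2.147 m
Pipe 2: V = 3.458 m/s, Re = 1.32×10^6, ε/D = 1.32×10^-4, f = 0.01370, h_2 = f(L/D)V²/2g = 21.07 m
Pipe 3: V = 6.866 m/s, Re = 1.86×10^6, ε/D = 0.00141, f = 0.02157, h_3 = f(L/D)V²/2g = 162.5 m
Series → Q common, losses add: H = Σh = 185.7 m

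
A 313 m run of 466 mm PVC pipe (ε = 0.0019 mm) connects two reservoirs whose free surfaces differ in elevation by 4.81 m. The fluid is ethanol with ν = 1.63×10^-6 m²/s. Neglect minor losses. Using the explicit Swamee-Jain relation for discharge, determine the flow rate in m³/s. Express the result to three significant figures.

Q ≈ 0.589 m³/s

Swamee-Jain (Type II): Q = -0.965·√(gD⁵h_f/L)·ln[ε/(3.7D) + √(3.17ν²L/(gD³h_f))]
√(gD⁵h_f/L) = √(9.81·0.466⁵·4.81/313) = 0.05756
ε/(3.7D) = 1.10×10^-6; √(3.17ν²L/(gD³h_f)) = 2.35×10^-5
Q = -0.965·0.05756·ln(2.460×10^-5) = 0.5895 m³/s
Check: V = 3.46 m/s, Re = 9.88×10^5, f = 0.01173, h_f = 4.80 m ≈ 4.81 m ✓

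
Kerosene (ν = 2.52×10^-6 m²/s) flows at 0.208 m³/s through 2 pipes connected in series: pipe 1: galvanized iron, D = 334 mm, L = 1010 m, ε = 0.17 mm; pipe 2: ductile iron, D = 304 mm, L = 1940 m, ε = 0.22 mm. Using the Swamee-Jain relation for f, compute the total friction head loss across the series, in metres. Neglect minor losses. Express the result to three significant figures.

Pipe 1: V = 2.374 m/s, Re = 3.15×10^5, ε/D = 5.09×10^-4, f = 0.01832, h_1 = f(L/D)V²/2g = 15.91 m
Pipe 2: V = 2.866 m/s, Re = 3.46×10^5, ε/D = 7.24×10^-4, f = 0.01936, h_2 = f(L/D)V²/2g = 51.71 m
Series → Q common, losses add: H = Σh = 67.63 m

H ≈ 67.6 m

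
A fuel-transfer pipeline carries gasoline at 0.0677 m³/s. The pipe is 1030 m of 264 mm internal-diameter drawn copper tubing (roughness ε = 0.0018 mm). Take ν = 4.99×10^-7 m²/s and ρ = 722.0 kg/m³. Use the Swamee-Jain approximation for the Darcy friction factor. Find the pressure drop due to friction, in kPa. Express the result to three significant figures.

Δp ≈ 27.2 kPa

V = 4Q/(πD²) = 4·0.0677/(π·0.264²) = 1.237 m/s
Re = VD/ν = 1.237·0.264/4.99×10^-7 = 6.54×10^5 → turbulent
ε/D = 0.0018/264 = 6.82×10^-6
Swamee-Jain: f = 0.01261
h_f = f(L/D)V²/(2g) = 0.01261·(1030/0.264)·1.237²/(2·9.81) = 3.837 m
Δp = ρg·h_f = 722.0·9.81·3.837 = 27.17 kPa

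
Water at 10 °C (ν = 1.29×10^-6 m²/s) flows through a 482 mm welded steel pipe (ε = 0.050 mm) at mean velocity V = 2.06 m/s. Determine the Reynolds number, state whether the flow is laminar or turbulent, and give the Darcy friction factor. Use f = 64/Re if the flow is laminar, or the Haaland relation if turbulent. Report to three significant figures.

Re = VD/ν = 2.060·0.482/1.29×10^-6 = 7.70×10^5
Re > 4000 → turbulent; ε/D = 1.04×10^-4
Haaland: f = 0.01368

Re ≈ 7.70×10^5; turbulent; f ≈ 0.0137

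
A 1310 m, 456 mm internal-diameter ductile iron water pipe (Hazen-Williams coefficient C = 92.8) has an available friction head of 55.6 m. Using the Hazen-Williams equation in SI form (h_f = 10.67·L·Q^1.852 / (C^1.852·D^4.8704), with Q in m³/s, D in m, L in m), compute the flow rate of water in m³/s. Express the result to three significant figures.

Rearranging: Q = [h_f·C^1.852·D^4.8704 / (10.67·L)]^(1/1.852)
Q = [55.6·92.8^1.852·0.456^4.8704 / (10.67·1310)]^0.540 = 0.5951 m³/s

Q ≈ 0.595 m³/s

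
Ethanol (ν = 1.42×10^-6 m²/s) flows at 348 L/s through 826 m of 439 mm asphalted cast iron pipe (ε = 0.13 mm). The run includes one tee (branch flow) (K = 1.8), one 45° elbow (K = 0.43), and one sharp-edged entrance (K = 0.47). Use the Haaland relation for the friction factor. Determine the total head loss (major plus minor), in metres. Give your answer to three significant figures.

V = 4Q/(πD²) = 2.299 m/s; V²/2g = 0.2694 m
Re = 7.11×10^5, ε/D = 2.96×10^-4 → f = 0.01580 (Haaland)
Major: h_f = f(L/D)·V²/2g = 0.01580·1882·0.2694 = 8.010 m
Minor: ΣK = 2.70; h_m = ΣK·V²/2g = 0.7274 m
Total H_L = 8.010 + 0.7274 = 8.738 m

H_L ≈ 8.74 m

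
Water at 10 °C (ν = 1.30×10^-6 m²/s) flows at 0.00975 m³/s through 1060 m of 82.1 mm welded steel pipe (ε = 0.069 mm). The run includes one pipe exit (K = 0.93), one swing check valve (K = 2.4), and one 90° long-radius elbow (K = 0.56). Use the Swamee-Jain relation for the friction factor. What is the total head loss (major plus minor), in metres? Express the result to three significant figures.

V = 4Q/(πD²) = 1.842 m/s; V²/2g = 0.1729 m
Re = 1.16×10^5, ε/D = 8.40×10^-4 → f = 0.02145 (Swamee-Jain)
Major: h_f = f(L/D)·V²/2g = 0.02145·12911·0.1729 = 47.88 m
Minor: ΣK = 3.89; h_m = ΣK·V²/2g = 0.6725 m
Total H_L = 47.88 + 0.6725 = 48.55 m

H_L ≈ 48.6 m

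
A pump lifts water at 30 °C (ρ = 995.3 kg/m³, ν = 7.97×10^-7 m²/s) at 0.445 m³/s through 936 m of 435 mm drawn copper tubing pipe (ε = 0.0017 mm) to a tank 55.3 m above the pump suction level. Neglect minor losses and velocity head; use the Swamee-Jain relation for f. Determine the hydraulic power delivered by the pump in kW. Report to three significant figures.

P_hyd ≈ 287 kW

V = 4Q/(πD²) = 2.994 m/s; Re = 1.63×10^6; ε/D = 3.91×10^-6; f = 0.01084
h_f = f(L/D)V²/2g = 10.66 m
Total head H = z + h_f = 55.3 + 10.66 = 65.96 m
P_hyd = ρgQH = 995.3·9.81·0.445·65.96 = 286.6 kW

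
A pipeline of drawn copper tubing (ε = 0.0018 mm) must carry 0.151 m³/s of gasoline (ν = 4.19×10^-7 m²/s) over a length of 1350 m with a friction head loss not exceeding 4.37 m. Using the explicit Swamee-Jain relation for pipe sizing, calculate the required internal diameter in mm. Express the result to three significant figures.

Swamee-Jain (Type III): D = 0.66·[ε^1.25·(LQ²/(gh_f))^4.75 + ν·Q^9.4·(L/(gh_f))^5.2]^0.04
LQ²/(gh_f) = 0.7180; L/(gh_f) = 31.49
Term 1 = ε^1.25·(…)^4.75 = 1.37×10^-8; Term 2 = ν·Q^9.4·(…)^5.2 = 4.96×10^-7
D = 0.66·(1.37×10^-8 + 4.96×10^-7)^0.04 = 0.3697 m = 370 mm
Check: V = 1.41 m/s, Re = 1.24×10^6, f = 0.01134, h_f = 4.18 m ≈ 4.37 m ✓

D ≈ 370 mm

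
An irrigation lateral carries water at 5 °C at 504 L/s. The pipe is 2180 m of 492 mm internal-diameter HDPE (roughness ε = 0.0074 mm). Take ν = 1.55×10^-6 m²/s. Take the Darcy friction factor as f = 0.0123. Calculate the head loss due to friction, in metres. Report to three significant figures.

h_f ≈ 19.5 m

V = 4Q/(πD²) = 4·0.504/(π·0.492²) = 2.651 m/s
h_f = f(L/D)V²/(2g) = 0.01230·(2180/0.492)·2.651²/(2·9.81) = 19.52 m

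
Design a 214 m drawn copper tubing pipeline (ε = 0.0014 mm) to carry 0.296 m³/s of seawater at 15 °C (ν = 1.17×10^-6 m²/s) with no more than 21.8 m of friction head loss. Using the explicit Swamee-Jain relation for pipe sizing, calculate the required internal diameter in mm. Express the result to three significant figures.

Swamee-Jain (Type III): D = 0.66·[ε^1.25·(LQ²/(gh_f))^4.75 + ν·Q^9.4·(L/(gh_f))^5.2]^0.04
LQ²/(gh_f) = 0.08767; L/(gh_f) = 1.001
Term 1 = ε^1.25·(…)^4.75 = 4.58×10^-13; Term 2 = ν·Q^9.4·(…)^5.2 = 1.26×10^-11
D = 0.66·(4.58×10^-13 + 1.26×10^-11)^0.04 = 0.2422 m = 242 mm
Check: V = 6.43 m/s, Re = 1.33×10^6, f = 0.01124, h_f = 20.9 m ≈ 21.8 m ✓

D ≈ 242 mm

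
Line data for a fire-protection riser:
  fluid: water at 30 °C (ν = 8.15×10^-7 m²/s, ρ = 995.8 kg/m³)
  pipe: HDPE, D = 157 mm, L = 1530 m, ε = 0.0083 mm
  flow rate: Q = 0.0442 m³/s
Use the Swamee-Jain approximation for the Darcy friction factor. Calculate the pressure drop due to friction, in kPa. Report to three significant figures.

Δp ≈ 357 kPa

V = 4Q/(πD²) = 4·0.0442/(π·0.157²) = 2.283 m/s
Re = VD/ν = 2.283·0.157/8.15×10^-7 = 4.40×10^5 → turbulent
ε/D = 0.0083/157 = 5.29×10^-5
Swamee-Jain: f = 0.01413
h_f = f(L/D)V²/(2g) = 0.01413·(1530/0.157)·2.283²/(2·9.81) = 36.58 m
Δp = ρg·h_f = 995.8·9.81·36.58 = 357.3 kPa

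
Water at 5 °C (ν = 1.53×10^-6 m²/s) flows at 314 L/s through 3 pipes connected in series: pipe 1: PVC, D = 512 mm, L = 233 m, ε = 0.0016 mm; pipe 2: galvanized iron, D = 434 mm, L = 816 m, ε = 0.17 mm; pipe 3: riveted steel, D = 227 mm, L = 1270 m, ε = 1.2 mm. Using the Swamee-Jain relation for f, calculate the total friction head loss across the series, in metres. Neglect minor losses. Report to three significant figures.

Pipe 1: V = 1.525 m/s, Re = 5.10×10^5, ε/D = 3.13×10^-6, f = 0.01309, h_1 = f(L/D)V²/2g = 0.7064 m
Pipe 2: V = 2.123 m/s, Re = 6.02×10^5, ε/D = 3.92×10^-4, f = 0.01688, h_2 = f(L/D)V²/2g = 7.290 m
Pipe 3: V = 7.759 m/s, Re = 1.15×10^6, ε/D = 0.00529, f = 0.03102, h_3 = f(L/D)V²/2g = 532.4 m
Series → Q common, losses add: H = Σh = 540.4 m

H ≈ 540 m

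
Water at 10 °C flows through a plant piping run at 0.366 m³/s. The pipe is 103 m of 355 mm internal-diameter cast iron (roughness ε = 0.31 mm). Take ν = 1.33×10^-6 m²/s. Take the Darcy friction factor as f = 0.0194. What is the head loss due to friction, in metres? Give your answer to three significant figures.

h_f ≈ 3.92 m

V = 4Q/(πD²) = 4·0.366/(π·0.355²) = 3.698 m/s
h_f = f(L/D)V²/(2g) = 0.01940·(103/0.355)·3.698²/(2·9.81) = 3.923 m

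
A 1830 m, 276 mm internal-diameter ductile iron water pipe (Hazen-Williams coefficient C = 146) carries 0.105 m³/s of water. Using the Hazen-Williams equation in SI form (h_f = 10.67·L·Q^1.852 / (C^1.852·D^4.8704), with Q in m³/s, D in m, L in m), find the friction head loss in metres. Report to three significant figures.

h_f ≈ 15.6 m

h_f = 10.67·1830·0.105^1.852 / (146^1.852·0.276^4.8704) = 15.58 m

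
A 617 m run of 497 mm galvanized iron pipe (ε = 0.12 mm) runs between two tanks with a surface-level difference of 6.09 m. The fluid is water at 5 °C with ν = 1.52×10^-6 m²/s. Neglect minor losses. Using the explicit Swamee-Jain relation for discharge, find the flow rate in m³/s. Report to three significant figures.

Q ≈ 0.487 m³/s

Swamee-Jain (Type II): Q = -0.965·√(gD⁵h_f/L)·ln[ε/(3.7D) + √(3.17ν²L/(gD³h_f))]
√(gD⁵h_f/L) = √(9.81·0.497⁵·6.09/617) = 0.05419
ε/(3.7D) = 6.53×10^-5; √(3.17ν²L/(gD³h_f)) = 2.48×10^-5
Q = -0.965·0.05419·ln(9.008×10^-5) = 0.4871 m³/s
Check: V = 2.51 m/s, Re = 8.21×10^5, f = 0.01537, h_f = 6.13 m ≈ 6.09 m ✓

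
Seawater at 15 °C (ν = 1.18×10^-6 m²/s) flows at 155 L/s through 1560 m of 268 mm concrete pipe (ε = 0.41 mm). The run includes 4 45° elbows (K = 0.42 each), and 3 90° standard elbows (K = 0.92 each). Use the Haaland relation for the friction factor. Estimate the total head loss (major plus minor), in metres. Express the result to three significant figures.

V = 4Q/(πD²) = 2.748 m/s; V²/2g = 0.3848 m
Re = 6.24×10^5, ε/D = 0.00153 → f = 0.02219 (Haaland)
Major: h_f = f(L/D)·V²/2g = 0.02219·5821·0.3848 = 49.71 m
Minor: ΣK = 4.44; h_m = ΣK·V²/2g = 1.709 m
Total H_L = 49.71 + 1.709 = 51.42 m

H_L ≈ 51.4 m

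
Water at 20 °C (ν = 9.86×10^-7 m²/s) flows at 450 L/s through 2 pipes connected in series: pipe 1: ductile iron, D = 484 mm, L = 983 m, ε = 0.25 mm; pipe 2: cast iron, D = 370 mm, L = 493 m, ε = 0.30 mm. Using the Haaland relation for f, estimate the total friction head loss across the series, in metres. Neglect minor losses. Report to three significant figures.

Pipe 1: V = 2.446 m/s, Re = 1.20×10^6, ε/D = 5.17×10^-4, f = 0.01722, h_1 = f(L/D)V²/2g = 10.66 m
Pipe 2: V = 4.185 m/s, Re = 1.57×10^6, ε/D = 8.11×10^-4, f = 0.01891, h_2 = f(L/D)V²/2g = 22.49 m
Series → Q common, losses add: H = Σh = 33.15 m

H ≈ 33.2 m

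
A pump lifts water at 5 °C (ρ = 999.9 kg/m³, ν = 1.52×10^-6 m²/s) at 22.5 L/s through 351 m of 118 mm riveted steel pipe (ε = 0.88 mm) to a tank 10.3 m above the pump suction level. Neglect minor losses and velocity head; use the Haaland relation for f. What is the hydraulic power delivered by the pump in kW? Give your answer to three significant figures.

P_hyd ≈ 7.22 kW

V = 4Q/(πD²) = 2.057 m/s; Re = 1.60×10^5; ε/D = 0.00746; f = 0.03489
h_f = f(L/D)V²/2g = 22.39 m
Total head H = z + h_f = 10.3 + 22.39 = 32.69 m
P_hyd = ρgQH = 999.9·9.81·0.0225·32.69 = 7.216 kW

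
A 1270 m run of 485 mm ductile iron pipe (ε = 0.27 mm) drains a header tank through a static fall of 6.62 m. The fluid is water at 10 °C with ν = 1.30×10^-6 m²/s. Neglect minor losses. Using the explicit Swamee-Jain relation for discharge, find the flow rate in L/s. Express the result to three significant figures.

Q ≈ 308 L/s

Swamee-Jain (Type II): Q = -0.965·√(gD⁵h_f/L)·ln[ε/(3.7D) + √(3.17ν²L/(gD³h_f))]
√(gD⁵h_f/L) = √(9.81·0.485⁵·6.62/1270) = 0.03704
ε/(3.7D) = 1.50×10^-4; √(3.17ν²L/(gD³h_f)) = 3.03×10^-5
Q = -0.965·0.03704·ln(1.808×10^-4) = 0.3081 m³/s
Check: V = 1.67 m/s, Re = 6.22×10^5, f = 0.01795, h_f = 6.66 m ≈ 6.62 m ✓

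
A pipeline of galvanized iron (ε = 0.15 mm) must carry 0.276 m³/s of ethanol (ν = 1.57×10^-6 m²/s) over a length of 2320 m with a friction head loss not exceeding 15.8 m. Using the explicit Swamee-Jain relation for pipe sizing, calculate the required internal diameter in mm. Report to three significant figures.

Swamee-Jain (Type III): D = 0.66·[ε^1.25·(LQ²/(gh_f))^4.75 + ν·Q^9.4·(L/(gh_f))^5.2]^0.04
LQ²/(gh_f) = 1.140; L/(gh_f) = 14.97
Term 1 = ε^1.25·(…)^4.75 = 3.10×10^-5; Term 2 = ν·Q^9.4·(…)^5.2 = 1.13×10^-5
D = 0.66·(3.10×10^-5 + 1.13×10^-5)^0.04 = 0.4411 m = 441 mm
Check: V = 1.81 m/s, Re = 5.07×10^5, f = 0.01667, h_f = 14.6 m ≈ 15.8 m ✓

D ≈ 441 mm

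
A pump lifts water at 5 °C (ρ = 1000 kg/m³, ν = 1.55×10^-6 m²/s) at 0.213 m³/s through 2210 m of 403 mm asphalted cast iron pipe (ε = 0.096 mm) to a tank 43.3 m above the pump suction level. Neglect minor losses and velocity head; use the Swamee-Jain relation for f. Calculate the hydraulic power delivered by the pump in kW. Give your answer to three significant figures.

P_hyd ≈ 117 kW

V = 4Q/(πD²) = 1.670 m/s; Re = 4.34×10^5; ε/D = 2.38×10^-4; f = 0.01604
h_f = f(L/D)V²/2g = 12.50 m
Total head H = z + h_f = 43.3 + 12.50 = 55.80 m
P_hyd = ρgQH = 1000·9.81·0.213·55.80 = 116.6 kW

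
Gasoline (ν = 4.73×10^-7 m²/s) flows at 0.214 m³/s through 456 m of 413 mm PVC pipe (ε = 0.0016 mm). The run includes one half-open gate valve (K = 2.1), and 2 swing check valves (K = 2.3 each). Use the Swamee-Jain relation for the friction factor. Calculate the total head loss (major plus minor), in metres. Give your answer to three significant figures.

H_L ≈ 2.47 m

V = 4Q/(πD²) = 1.597 m/s; V²/2g = 0.1301 m
Re = 1.39×10^6, ε/D = 3.87×10^-6 → f = 0.01110 (Swamee-Jain)
Major: h_f = f(L/D)·V²/2g = 0.01110·1104·0.1301 = 1.594 m
Minor: ΣK = 6.70; h_m = ΣK·V²/2g = 0.8714 m
Total H_L = 1.594 + 0.8714 = 2.466 m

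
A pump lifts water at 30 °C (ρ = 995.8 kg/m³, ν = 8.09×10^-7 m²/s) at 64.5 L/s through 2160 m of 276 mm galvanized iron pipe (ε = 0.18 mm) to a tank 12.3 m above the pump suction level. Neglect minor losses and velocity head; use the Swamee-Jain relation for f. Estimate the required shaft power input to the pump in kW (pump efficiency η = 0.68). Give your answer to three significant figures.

P_shaft ≈ 19.5 kW

V = 4Q/(πD²) = 1.078 m/s; Re = 3.68×10^5; ε/D = 6.52×10^-4; f = 0.01893
h_f = f(L/D)V²/2g = 8.778 m
Total head H = z + h_f = 12.3 + 8.778 = 21.08 m
P_hyd = ρgQH = 995.8·9.81·0.0645·21.08 = 13.28 kW
P_shaft = P_hyd/η = 13.28/0.68 = 19.53 kW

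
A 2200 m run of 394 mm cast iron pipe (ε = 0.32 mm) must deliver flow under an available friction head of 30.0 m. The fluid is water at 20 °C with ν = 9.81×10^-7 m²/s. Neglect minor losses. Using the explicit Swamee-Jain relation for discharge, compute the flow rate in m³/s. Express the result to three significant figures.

Q ≈ 0.287 m³/s

Swamee-Jain (Type II): Q = -0.965·√(gD⁵h_f/L)·ln[ε/(3.7D) + √(3.17ν²L/(gD³h_f))]
√(gD⁵h_f/L) = √(9.81·0.394⁵·30.0/2200) = 0.03564
ε/(3.7D) = 2.20×10^-4; √(3.17ν²L/(gD³h_f)) = 1.93×10^-5
Q = -0.965·0.03564·ln(2.388×10^-4) = 0.2868 m³/s
Check: V = 2.35 m/s, Re = 9.45×10^5, f = 0.01915, h_f = 30.2 m ≈ 30.0 m ✓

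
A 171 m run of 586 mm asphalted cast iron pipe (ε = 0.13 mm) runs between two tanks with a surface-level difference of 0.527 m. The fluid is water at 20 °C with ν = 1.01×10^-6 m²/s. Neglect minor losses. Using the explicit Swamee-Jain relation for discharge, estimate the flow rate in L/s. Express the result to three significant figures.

Swamee-Jain (Type II): Q = -0.965·√(gD⁵h_f/L)·ln[ε/(3.7D) + √(3.17ν²L/(gD³h_f))]
√(gD⁵h_f/L) = √(9.81·0.586⁵·0.527/171) = 0.04571
ε/(3.7D) = 6.00×10^-5; √(3.17ν²L/(gD³h_f)) = 2.31×10^-5
Q = -0.965·0.04571·ln(8.301×10^-5) = 0.4145 m³/s
Check: V = 1.54 m/s, Re = 8.92×10^5, f = 0.01510, h_f = 0.530 m ≈ 0.527 m ✓

Q ≈ 414 L/s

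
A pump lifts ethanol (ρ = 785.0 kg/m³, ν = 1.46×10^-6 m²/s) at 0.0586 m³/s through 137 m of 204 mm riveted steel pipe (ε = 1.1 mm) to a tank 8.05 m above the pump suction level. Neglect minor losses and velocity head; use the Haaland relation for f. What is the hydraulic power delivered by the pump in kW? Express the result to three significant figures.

P_hyd ≈ 5.19 kW

V = 4Q/(πD²) = 1.793 m/s; Re = 2.51×10^5; ε/D = 0.00539; f = 0.03147
h_f = f(L/D)V²/2g = 3.462 m
Total head H = z + h_f = 8.05 + 3.462 = 11.51 m
P_hyd = ρgQH = 785.0·9.81·0.0586·11.51 = 5.195 kW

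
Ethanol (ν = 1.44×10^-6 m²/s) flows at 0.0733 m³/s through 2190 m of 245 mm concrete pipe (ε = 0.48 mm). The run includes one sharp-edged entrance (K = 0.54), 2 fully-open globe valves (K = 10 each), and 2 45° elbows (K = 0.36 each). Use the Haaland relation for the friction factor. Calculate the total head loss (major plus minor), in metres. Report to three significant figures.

H_L ≈ 29.0 m

V = 4Q/(πD²) = 1.555 m/s; V²/2g = 0.1232 m
Re = 2.65×10^5, ε/D = 0.00196 → f = 0.02395 (Haaland)
Major: h_f = f(L/D)·V²/2g = 0.02395·8939·0.1232 = 26.38 m
Minor: ΣK = 21.3; h_m = ΣK·V²/2g = 2.620 m
Total H_L = 26.38 + 2.620 = 29.00 m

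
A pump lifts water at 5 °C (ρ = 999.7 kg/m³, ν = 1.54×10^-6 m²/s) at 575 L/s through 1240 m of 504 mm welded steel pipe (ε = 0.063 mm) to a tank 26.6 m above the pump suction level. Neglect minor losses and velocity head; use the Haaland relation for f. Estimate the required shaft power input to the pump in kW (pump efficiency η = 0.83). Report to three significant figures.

P_shaft ≈ 278 kW

V = 4Q/(πD²) = 2.882 m/s; Re = 9.43×10^5; ε/D = 1.25×10^-4; f = 0.01374
h_f = f(L/D)V²/2g = 14.31 m
Total head H = z + h_f = 26.6 + 14.31 = 40.91 m
P_hyd = ρgQH = 999.7·9.81·0.575·40.91 = 230.7 kW
P_shaft = P_hyd/η = 230.7/0.83 = 277.9 kW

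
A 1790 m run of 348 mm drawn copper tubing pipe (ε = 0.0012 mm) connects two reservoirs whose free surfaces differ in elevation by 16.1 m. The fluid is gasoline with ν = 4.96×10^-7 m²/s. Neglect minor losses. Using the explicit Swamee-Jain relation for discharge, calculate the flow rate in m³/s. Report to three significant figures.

Q ≈ 0.227 m³/s

Swamee-Jain (Type II): Q = -0.965·√(gD⁵h_f/L)·ln[ε/(3.7D) + √(3.17ν²L/(gD³h_f))]
√(gD⁵h_f/L) = √(9.81·0.348⁵·16.1/1790) = 0.02122
ε/(3.7D) = 9.32×10^-7; √(3.17ν²L/(gD³h_f)) = 1.45×10^-5
Q = -0.965·0.02122·ln(1.541×10^-5) = 0.2269 m³/s
Check: V = 2.39 m/s, Re = 1.67×10^6, f = 0.01078, h_f = 16.1 m ≈ 16.1 m ✓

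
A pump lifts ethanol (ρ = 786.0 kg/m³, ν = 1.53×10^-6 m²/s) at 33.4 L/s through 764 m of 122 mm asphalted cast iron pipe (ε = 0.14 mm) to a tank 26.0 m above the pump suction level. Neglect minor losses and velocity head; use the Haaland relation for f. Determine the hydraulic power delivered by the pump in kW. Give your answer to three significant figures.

V = 4Q/(πD²) = 2.857 m/s; Re = 2.28×10^5; ε/D = 0.00115; f = 0.02135
h_f = f(L/D)V²/2g = 55.64 m
Total head H = z + h_f = 26.0 + 55.64 = 81.64 m
P_hyd = ρgQH = 786.0·9.81·0.0334·81.64 = 21.02 kW

P_hyd ≈ 21.0 kW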